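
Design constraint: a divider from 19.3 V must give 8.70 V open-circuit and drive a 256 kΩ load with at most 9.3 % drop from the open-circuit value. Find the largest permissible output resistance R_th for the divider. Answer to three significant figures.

R_th ≤ 26.2 kΩ

Loading drop = R_th/(R_th + R_L) ≤ 0.0930, so R_th ≤ R_L · ε/(1−ε) = 256 kΩ × 0.0930/0.9070 = 26.2 kΩ.
(Any R1, R2 with R2/(R1+R2) = 0.451 and R1‖R2 ≤ 26.2 kΩ will meet the spec.)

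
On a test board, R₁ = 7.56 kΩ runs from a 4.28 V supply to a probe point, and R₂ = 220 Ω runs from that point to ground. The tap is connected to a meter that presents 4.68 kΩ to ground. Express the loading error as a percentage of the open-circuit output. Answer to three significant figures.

The divider's output (Thévenin) resistance is R₁‖R₂ = 213.8 Ω.
Fractional drop under load = R_th/(R_th + R_L) = 213.8 / (213.8 + 4680) = 0.04368.
So the output falls by 4.37 %.

4.37 %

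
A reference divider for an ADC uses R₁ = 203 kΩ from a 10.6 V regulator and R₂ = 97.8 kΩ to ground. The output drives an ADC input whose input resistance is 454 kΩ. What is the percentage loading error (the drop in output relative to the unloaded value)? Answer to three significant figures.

12.7 %

Unloaded V = 10.6 × 97.8/300.8 = 3.4464 V.
Loaded: R₂‖R_L = 80.47 kΩ, giving V = 10.6 × 80.47/283.5 = 3.0090 V.
Drop = (3.4464 − 3.0090) / 3.4464 = 12.7 %.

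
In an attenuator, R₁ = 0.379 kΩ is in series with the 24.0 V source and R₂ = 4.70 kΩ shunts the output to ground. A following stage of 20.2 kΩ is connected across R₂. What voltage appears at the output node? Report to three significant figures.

V_out ≈ 21.8 V

The load sits in parallel with R₂: R₂‖R_L = (4700 × 20200) / (4700 + 20200) = 3813 Ω.
V_out = 24.0 × 3813 / (379 + 3813) = 24.0 × 3813/4192 = 21.8 V.
(Unloaded it would have been 22.2 V.)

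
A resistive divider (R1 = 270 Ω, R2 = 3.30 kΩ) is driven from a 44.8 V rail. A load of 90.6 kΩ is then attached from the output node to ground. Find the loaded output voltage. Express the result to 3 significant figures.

The load sits in parallel with R2: R2‖R_L = (3300 × 90600) / (3300 + 90600) = 3184 Ω.
V_out = 44.8 × 3184 / (270 + 3184) = 44.8 × 3184/3454 = 41.3 V.

V_out ≈ 41.3 V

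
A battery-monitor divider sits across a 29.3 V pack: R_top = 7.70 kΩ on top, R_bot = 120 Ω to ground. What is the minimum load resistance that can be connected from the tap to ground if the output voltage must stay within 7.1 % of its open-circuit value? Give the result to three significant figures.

Output resistance R_th = R_top‖R_bot = (7700 × 120)/7820 = 118.2 Ω.
The fractional drop is R_th/(R_th + R_L); requiring this ≤ 0.0710 gives R_L ≥ R_th(1/0.0710 − 1) = 118.2 × 13.08 = 1.55 kΩ.

R_L(min) ≈ 1.55 kΩ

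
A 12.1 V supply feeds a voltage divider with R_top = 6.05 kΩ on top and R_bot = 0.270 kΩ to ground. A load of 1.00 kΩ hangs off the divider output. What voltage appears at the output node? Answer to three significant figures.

V_out ≈ 0.411 V

The load sits in parallel with R_bot: R_bot‖R_L = (270 × 1000) / (270 + 1000) = 212.6 Ω.
V_out = 12.1 × 212.6 / (6050 + 212.6) = 12.1 × 212.6/6263 = 0.411 V.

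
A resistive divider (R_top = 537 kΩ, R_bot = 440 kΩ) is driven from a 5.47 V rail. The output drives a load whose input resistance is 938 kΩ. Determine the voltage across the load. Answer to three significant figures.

V_out ≈ 1.96 V

The load sits in parallel with R_bot: R_bot‖R_L = (440 × 938) / (440 + 938) = 299.5 kΩ.
V_out = 5.47 × 299.5 / (537 + 299.5) = 5.47 × 299.5/836.5 = 1.96 V.
(Unloaded it would have been 2.46 V.)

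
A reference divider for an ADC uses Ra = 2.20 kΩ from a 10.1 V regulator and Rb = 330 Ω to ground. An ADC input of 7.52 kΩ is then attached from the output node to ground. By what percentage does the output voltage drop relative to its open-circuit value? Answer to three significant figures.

The divider's output (Thévenin) resistance is Ra‖Rb = 287.0 Ω.
Fractional drop under load = R_th/(R_th + R_L) = 287.0 / (287.0 + 7520) = 0.03676.
So the output falls by 3.68 %.

3.68 %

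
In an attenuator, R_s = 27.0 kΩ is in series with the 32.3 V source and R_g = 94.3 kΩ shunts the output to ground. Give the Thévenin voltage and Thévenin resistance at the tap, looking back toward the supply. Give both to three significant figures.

V_th is the open-circuit tap voltage: 32.3 × 94.3/(27.0 + 94.3) = 25.1 V.
With the supply zeroed, R_s and R_g appear in parallel from the tap: R_th = R_s‖R_g = (27.0 × 94.3)/121.3 = 21.0 kΩ.

V_th = 25.1 V, R_th = 21.0 kΩ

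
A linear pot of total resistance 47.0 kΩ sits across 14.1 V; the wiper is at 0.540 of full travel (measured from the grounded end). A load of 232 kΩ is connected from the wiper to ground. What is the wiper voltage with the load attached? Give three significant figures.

V ≈ 7.25 V

The wiper splits the pot into (1−α)R = 21.62 kΩ above and αR = 25.38 kΩ below.
Lower section ‖ load = 22.88 kΩ.
V_wiper = 14.1 × 22.88/(21.62 + 22.88) = 7.25 V.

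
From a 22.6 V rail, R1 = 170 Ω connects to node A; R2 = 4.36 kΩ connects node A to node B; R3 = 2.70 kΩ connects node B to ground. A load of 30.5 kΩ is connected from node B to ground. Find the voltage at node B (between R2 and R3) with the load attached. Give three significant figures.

At node B, R3 is in parallel with the load: R3‖R_L = 2480 Ω.
Below node A the resistance is R2 + (R3‖R_L) = 6840 Ω, so V_A = 22.6 × 6840/7010 = 22.05 V.
Then V_B = V_A × (R3‖R_L)/(R2 + R3‖R_L) = 22.05 × 2480/6840 = 8.00 V.

V ≈ 8.00 V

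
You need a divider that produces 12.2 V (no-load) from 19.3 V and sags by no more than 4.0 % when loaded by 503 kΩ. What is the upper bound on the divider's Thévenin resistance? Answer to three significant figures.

R_th ≤ 21.0 kΩ

Loading drop = R_th/(R_th + R_L) ≤ 0.0400, so R_th ≤ R_L · ε/(1−ε) = 503 kΩ × 0.0400/0.9600 = 21.0 kΩ.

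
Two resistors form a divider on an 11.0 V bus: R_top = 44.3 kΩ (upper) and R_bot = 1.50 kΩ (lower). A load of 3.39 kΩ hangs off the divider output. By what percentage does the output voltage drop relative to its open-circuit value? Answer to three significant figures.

30.0 %

The divider's output (Thévenin) resistance is R_top‖R_bot = 1.451 kΩ.
Fractional drop under load = R_th/(R_th + R_L) = 1.451 / (1.451 + 3.39) = 0.2997.
So the output falls by 30.0 %.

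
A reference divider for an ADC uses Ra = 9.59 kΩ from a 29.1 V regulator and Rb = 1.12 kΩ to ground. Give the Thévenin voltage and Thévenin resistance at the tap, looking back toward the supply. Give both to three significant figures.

V_th = 3.04 V, R_th = 1.00 kΩ

V_th is the open-circuit tap voltage: 29.1 × 1.12/(9.59 + 1.12) = 3.04 V.
With the supply zeroed, Ra and Rb appear in parallel from the tap: R_th = Ra‖Rb = (9.59 × 1.12)/10.71 = 1.00 kΩ.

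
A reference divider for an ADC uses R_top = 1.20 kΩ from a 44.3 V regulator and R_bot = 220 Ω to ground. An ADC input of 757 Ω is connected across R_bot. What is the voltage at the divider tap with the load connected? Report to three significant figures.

The load sits in parallel with R_bot: R_bot‖R_L = (220 × 757) / (220 + 757) = 170.5 Ω.
V_out = 44.3 × 170.5 / (1200 + 170.5) = 44.3 × 170.5/1370 = 5.51 V.
(Unloaded it would have been 6.86 V.)

V_out ≈ 5.51 V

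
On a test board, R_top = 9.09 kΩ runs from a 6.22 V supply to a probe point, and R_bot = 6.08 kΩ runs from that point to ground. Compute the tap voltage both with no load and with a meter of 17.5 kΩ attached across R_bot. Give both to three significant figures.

Unloaded: 2.49 V; loaded: 2.06 V

Open-circuit: V = 6.22 × 6.08/(9.09 + 6.08) = 2.49 V.
With the load, R_bot becomes R_bot‖R_L = 4.512 kΩ, so V = 6.22 × 4.512/13.60 = 2.06 V.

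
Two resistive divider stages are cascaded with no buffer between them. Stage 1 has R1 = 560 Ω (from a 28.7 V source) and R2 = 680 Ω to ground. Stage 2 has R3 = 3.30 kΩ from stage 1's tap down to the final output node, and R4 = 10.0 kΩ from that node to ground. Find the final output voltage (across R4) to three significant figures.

Stage 2 presents R3+R4 = 13300 Ω as a load on stage 1's tap.
Stage 1's lower leg becomes R2‖(R3+R4) = 646.9 Ω, so V_mid = 28.7 × 646.9/1207 = 15.38 V.
Stage 2 is itself unloaded: V_out = V_mid × R4/(R3+R4) = 15.38 × 10000/13300 = 11.6 V.

V_out ≈ 11.6 V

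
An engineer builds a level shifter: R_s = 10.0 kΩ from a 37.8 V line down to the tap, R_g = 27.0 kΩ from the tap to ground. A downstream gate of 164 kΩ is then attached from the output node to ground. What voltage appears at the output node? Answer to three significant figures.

The load sits in parallel with R_g: R_g‖R_L = (27.0 × 164) / (27.0 + 164) = 23.18 kΩ.
V_out = 37.8 × 23.18 / (10.0 + 23.18) = 37.8 × 23.18/33.18 = 26.4 V.
(Unloaded it would have been 27.6 V.)

V_out ≈ 26.4 V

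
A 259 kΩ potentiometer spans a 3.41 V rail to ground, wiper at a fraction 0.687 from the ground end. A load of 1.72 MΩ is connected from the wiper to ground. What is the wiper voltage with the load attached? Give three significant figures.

V ≈ 2.27 V

The wiper splits the pot into (1−α)R = 81.07 kΩ above and αR = 177.9 kΩ below.
Lower section ‖ load = 161.3 kΩ.
V_wiper = 3.41 × 161.3/(81.07 + 161.3) = 2.27 V.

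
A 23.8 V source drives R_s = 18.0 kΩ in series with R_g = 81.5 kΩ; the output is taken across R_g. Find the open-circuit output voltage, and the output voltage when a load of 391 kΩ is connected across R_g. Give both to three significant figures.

Open-circuit: V = 23.8 × 81.5/(18.0 + 81.5) = 19.5 V.
With the load, R_g becomes R_g‖R_L = 67.44 kΩ, so V = 23.8 × 67.44/85.44 = 18.8 V.

Unloaded: 19.5 V; loaded: 18.8 V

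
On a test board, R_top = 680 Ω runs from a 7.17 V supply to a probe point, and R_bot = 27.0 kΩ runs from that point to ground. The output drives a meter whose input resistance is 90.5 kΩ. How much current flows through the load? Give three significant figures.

I_L ≈ 0.0767 mA

R_bot‖R_L = 20800 Ω; V_out = 7.17 × 20800/21480 = 6.943 V.
I_L = V_out / R_L = 6.943 / 90.5 kΩ = 0.0767 mA.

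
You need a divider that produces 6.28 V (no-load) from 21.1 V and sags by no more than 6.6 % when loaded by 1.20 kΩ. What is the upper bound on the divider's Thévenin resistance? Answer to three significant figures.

R_th ≤ 84.8 Ω

Loading drop = R_th/(R_th + R_L) ≤ 0.0660, so R_th ≤ R_L · ε/(1−ε) = 1.20 kΩ × 0.0660/0.9340 = 84.8 Ω.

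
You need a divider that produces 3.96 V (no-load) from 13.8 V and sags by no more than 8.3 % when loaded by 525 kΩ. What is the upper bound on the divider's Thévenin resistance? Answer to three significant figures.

R_th ≤ 47.5 kΩ

Loading drop = R_th/(R_th + R_L) ≤ 0.0830, so R_th ≤ R_L · ε/(1−ε) = 525 kΩ × 0.0830/0.9170 = 47.5 kΩ.
(Any R1, R2 with R2/(R1+R2) = 0.287 and R1‖R2 ≤ 47.5 kΩ will meet the spec.)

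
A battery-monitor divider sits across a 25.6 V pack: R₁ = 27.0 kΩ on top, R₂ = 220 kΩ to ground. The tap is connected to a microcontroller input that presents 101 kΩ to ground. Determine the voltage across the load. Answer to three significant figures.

V_out ≈ 18.4 V

The load sits in parallel with R₂: R₂‖R_L = (220 × 101) / (220 + 101) = 69.22 kΩ.
V_out = 25.6 × 69.22 / (27.0 + 69.22) = 25.6 × 69.22/96.22 = 18.4 V.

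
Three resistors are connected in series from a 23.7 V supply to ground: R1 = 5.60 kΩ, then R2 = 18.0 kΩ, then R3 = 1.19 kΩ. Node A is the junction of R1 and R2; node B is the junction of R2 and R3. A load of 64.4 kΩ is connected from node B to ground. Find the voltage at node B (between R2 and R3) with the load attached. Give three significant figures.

V ≈ 1.12 V

At node B, R3 is in parallel with the load: R3‖R_L = 1.168 kΩ.
Below node A the resistance is R2 + (R3‖R_L) = 19.17 kΩ, so V_A = 23.7 × 19.17/24.77 = 18.34 V.
Then V_B = V_A × (R3‖R_L)/(R2 + R3‖R_L) = 18.34 × 1.168/19.17 = 1.12 V.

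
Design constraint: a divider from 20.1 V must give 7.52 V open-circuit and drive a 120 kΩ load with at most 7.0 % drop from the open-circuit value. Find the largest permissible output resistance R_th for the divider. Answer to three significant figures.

R_th ≤ 9.03 kΩ

Loading drop = R_th/(R_th + R_L) ≤ 0.0700, so R_th ≤ R_L · ε/(1−ε) = 120 kΩ × 0.0700/0.9300 = 9.03 kΩ.
(Any R1, R2 with R2/(R1+R2) = 0.374 and R1‖R2 ≤ 9.03 kΩ will meet the spec.)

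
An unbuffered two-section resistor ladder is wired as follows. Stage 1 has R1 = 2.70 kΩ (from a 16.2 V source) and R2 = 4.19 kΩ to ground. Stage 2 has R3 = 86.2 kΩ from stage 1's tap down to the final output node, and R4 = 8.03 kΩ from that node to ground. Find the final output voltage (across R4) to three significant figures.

V_out ≈ 0.825 V

Stage 2 presents R3+R4 = 94.23 kΩ as a load on stage 1's tap.
Stage 1's lower leg becomes R2‖(R3+R4) = 4.012 kΩ, so V_mid = 16.2 × 4.012/6.712 = 9.683 V.
Stage 2 is itself unloaded: V_out = V_mid × R4/(R3+R4) = 9.683 × 8.03/94.23 = 0.825 V.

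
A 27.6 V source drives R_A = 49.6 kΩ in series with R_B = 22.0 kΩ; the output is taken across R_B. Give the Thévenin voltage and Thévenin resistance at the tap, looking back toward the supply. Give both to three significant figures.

V_th = 8.48 V, R_th = 15.2 kΩ

V_th is the open-circuit tap voltage: 27.6 × 22.0/(49.6 + 22.0) = 8.48 V.
With the supply zeroed, R_A and R_B appear in parallel from the tap: R_th = R_A‖R_B = (49.6 × 22.0)/71.60 = 15.2 kΩ.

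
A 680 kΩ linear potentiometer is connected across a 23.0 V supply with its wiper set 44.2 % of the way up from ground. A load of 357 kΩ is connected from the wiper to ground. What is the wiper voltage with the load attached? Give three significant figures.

V ≈ 6.92 V

The wiper splits the pot into (1−α)R = 379.4 kΩ above and αR = 300.6 kΩ below.
Lower section ‖ load = 163.2 kΩ.
V_wiper = 23.0 × 163.2/(379.4 + 163.2) = 6.92 V.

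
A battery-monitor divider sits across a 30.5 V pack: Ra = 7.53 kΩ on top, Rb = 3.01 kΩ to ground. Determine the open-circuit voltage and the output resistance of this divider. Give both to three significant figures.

V_th is the open-circuit tap voltage: 30.5 × 3.01/(7.53 + 3.01) = 8.71 V.
With the supply zeroed, Ra and Rb appear in parallel from the tap: R_th = Ra‖Rb = (7.53 × 3.01)/10.54 = 2.15 kΩ.

V_th = 8.71 V, R_th = 2.15 kΩ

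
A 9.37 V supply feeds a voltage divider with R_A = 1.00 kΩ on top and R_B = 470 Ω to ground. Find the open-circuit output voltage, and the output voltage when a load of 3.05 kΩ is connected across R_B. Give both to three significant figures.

Open-circuit: V = 9.37 × 470/(1000 + 470) = 3.00 V.
With the load, R_B becomes R_B‖R_L = 407.2 Ω, so V = 9.37 × 407.2/1407 = 2.71 V.

Unloaded: 3.00 V; loaded: 2.71 V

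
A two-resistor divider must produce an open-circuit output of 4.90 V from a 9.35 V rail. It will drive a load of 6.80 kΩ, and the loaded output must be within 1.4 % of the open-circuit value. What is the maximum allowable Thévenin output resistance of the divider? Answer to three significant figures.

Loading drop = R_th/(R_th + R_L) ≤ 0.0140, so R_th ≤ R_L · ε/(1−ε) = 6.80 kΩ × 0.0140/0.9860 = 96.6 Ω.
(Any R1, R2 with R2/(R1+R2) = 0.524 and R1‖R2 ≤ 96.6 Ω will meet the spec.)

R_th ≤ 96.6 Ω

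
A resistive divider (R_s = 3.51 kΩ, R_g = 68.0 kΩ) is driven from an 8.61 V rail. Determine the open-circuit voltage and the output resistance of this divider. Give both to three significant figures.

V_th is the open-circuit tap voltage: 8.61 × 68.0/(3.51 + 68.0) = 8.19 V.
With the supply zeroed, R_s and R_g appear in parallel from the tap: R_th = R_s‖R_g = (3.51 × 68.0)/71.51 = 3.34 kΩ.

V_th = 8.19 V, R_th = 3.34 kΩ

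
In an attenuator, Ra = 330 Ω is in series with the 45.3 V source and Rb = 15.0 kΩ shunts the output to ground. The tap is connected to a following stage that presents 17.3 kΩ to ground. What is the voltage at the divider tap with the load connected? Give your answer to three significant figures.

The load sits in parallel with Rb: Rb‖R_L = (15000 × 17300) / (15000 + 17300) = 8034 Ω.
V_out = 45.3 × 8034 / (330 + 8034) = 45.3 × 8034/8364 = 43.5 V.
(Unloaded it would have been 44.3 V.)

V_out ≈ 43.5 V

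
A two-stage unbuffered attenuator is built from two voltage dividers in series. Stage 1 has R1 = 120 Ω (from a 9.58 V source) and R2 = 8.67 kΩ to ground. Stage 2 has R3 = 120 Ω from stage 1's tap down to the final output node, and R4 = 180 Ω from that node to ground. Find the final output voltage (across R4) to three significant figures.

Stage 2 presents R3+R4 = 300.0 Ω as a load on stage 1's tap.
Stage 1's lower leg becomes R2‖(R3+R4) = 290.0 Ω, so V_mid = 9.58 × 290.0/410.0 = 6.776 V.
Stage 2 is itself unloaded: V_out = V_mid × R4/(R3+R4) = 6.776 × 180/300.0 = 4.07 V.

V_out ≈ 4.07 V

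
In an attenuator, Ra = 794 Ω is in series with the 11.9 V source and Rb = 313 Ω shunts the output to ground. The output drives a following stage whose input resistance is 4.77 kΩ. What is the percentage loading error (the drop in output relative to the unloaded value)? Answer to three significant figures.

4.49 %

The divider's output (Thévenin) resistance is Ra‖Rb = 224.5 Ω.
Fractional drop under load = R_th/(R_th + R_L) = 224.5 / (224.5 + 4770) = 0.04495.
So the output falls by 4.49 %.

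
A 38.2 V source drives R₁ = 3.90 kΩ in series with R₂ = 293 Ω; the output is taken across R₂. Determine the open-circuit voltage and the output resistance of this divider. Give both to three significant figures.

V_th is the open-circuit tap voltage: 38.2 × 293/(3900 + 293) = 2.67 V.
With the supply zeroed, R₁ and R₂ appear in parallel from the tap: R_th = R₁‖R₂ = (3900 × 293)/4193 = 273 Ω.

V_th = 2.67 V, R_th = 273 Ω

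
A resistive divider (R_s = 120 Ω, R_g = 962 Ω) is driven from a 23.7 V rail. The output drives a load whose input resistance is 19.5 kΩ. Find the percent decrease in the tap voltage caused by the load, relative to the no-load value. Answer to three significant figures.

The divider's output (Thévenin) resistance is R_s‖R_g = 106.7 Ω.
Fractional drop under load = R_th/(R_th + R_L) = 106.7 / (106.7 + 19500) = 0.005442.
So the output falls by 0.544 %.

0.544 %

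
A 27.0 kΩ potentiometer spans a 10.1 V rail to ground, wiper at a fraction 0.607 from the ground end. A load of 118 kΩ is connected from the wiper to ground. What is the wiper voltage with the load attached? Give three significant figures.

V ≈ 5.81 V

The wiper splits the pot into (1−α)R = 10.61 kΩ above and αR = 16.39 kΩ below.
Lower section ‖ load = 14.39 kΩ.
V_wiper = 10.1 × 14.39/(10.61 + 14.39) = 5.81 V.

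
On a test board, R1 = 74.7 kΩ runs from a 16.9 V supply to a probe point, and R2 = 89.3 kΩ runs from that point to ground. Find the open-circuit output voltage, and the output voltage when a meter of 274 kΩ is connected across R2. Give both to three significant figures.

Open-circuit: V = 16.9 × 89.3/(74.7 + 89.3) = 9.20 V.
With the load, R2 becomes R2‖R_L = 67.35 kΩ, so V = 16.9 × 67.35/142.0 = 8.01 V.

Unloaded: 9.20 V; loaded: 8.01 V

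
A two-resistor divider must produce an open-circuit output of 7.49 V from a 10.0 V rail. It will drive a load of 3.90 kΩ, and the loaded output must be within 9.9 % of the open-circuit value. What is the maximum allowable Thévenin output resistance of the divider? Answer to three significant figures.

R_th ≤ 429 Ω

Loading drop = R_th/(R_th + R_L) ≤ 0.0990, so R_th ≤ R_L · ε/(1−ε) = 3.90 kΩ × 0.0990/0.9010 = 429 Ω.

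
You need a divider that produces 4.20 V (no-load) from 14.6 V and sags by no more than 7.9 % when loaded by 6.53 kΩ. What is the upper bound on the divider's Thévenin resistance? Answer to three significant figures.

Loading drop = R_th/(R_th + R_L) ≤ 0.0790, so R_th ≤ R_L · ε/(1−ε) = 6.53 kΩ × 0.0790/0.9210 = 560 Ω.

R_th ≤ 560 Ω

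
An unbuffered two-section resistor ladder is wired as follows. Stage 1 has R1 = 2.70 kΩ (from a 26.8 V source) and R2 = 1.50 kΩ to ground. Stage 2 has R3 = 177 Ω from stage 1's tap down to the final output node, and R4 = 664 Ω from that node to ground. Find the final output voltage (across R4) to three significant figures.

V_out ≈ 3.52 V

Stage 2 presents R3+R4 = 841.0 Ω as a load on stage 1's tap.
Stage 1's lower leg becomes R2‖(R3+R4) = 538.9 Ω, so V_mid = 26.8 × 538.9/3239 = 4.459 V.
Stage 2 is itself unloaded: V_out = V_mid × R4/(R3+R4) = 4.459 × 664/841.0 = 3.52 V.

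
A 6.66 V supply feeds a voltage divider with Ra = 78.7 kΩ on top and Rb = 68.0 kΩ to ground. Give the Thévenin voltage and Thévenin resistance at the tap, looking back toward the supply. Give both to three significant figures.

V_th = 3.09 V, R_th = 36.5 kΩ

V_th is the open-circuit tap voltage: 6.66 × 68.0/(78.7 + 68.0) = 3.09 V.
With the supply zeroed, Ra and Rb appear in parallel from the tap: R_th = Ra‖Rb = (78.7 × 68.0)/146.7 = 36.5 kΩ.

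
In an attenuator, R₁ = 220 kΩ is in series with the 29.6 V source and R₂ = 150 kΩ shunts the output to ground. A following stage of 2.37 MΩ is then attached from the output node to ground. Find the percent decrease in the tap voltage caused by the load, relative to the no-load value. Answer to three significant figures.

The divider's output (Thévenin) resistance is R₁‖R₂ = 89.19 kΩ.
Fractional drop under load = R_th/(R_th + R_L) = 89.19 / (89.19 + 2370) = 0.03627.
So the output falls by 3.63 %.

3.63 %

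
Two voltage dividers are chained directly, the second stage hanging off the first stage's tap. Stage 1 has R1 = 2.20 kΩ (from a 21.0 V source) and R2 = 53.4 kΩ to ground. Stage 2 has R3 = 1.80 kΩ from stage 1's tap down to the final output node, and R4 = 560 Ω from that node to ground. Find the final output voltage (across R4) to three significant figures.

Stage 2 presents R3+R4 = 2360 Ω as a load on stage 1's tap.
Stage 1's lower leg becomes R2‖(R3+R4) = 2260 Ω, so V_mid = 21.0 × 2260/4460 = 10.64 V.
Stage 2 is itself unloaded: V_out = V_mid × R4/(R3+R4) = 10.64 × 560/2360 = 2.53 V.

V_out ≈ 2.53 V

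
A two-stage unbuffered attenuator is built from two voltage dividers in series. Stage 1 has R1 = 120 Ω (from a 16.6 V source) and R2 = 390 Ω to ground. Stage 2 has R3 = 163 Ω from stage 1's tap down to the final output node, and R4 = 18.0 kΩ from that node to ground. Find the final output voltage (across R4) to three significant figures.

V_out ≈ 12.5 V

Stage 2 presents R3+R4 = 18160 Ω as a load on stage 1's tap.
Stage 1's lower leg becomes R2‖(R3+R4) = 381.8 Ω, so V_mid = 16.6 × 381.8/501.8 = 12.63 V.
Stage 2 is itself unloaded: V_out = V_mid × R4/(R3+R4) = 12.63 × 18000/18160 = 12.5 V.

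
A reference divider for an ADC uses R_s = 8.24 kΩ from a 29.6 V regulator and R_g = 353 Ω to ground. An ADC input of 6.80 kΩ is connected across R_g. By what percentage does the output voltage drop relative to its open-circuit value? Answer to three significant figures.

The divider's output (Thévenin) resistance is R_s‖R_g = 338.5 Ω.
Fractional drop under load = R_th/(R_th + R_L) = 338.5 / (338.5 + 6800) = 0.04742.
So the output falls by 4.74 %.

4.74 %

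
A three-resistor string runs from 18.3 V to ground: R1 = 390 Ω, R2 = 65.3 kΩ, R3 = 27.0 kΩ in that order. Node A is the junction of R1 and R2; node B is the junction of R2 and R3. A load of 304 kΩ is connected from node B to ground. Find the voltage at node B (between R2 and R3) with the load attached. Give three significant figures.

V ≈ 5.02 V

At node B, R3 is in parallel with the load: R3‖R_L = 24800 Ω.
Below node A the resistance is R2 + (R3‖R_L) = 90100 Ω, so V_A = 18.3 × 90100/90490 = 18.22 V.
Then V_B = V_A × (R3‖R_L)/(R2 + R3‖R_L) = 18.22 × 24800/90100 = 5.02 V.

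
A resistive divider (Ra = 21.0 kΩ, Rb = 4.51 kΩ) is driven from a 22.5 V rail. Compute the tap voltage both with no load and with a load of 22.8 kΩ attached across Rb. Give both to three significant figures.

Unloaded: 3.98 V; loaded: 3.42 V

Open-circuit: V = 22.5 × 4.51/(21.0 + 4.51) = 3.98 V.
With the load, Rb becomes Rb‖R_L = 3.765 kΩ, so V = 22.5 × 3.765/24.77 = 3.42 V.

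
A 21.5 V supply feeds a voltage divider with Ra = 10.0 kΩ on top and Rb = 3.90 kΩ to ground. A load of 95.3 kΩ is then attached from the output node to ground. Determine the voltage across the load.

The load sits in parallel with Rb: Rb‖R_L = (3.90 × 95.3) / (3.90 + 95.3) = 3.747 kΩ.
V_out = 21.5 × 3.747 / (10.0 + 3.747) = 21.5 × 3.747/13.75 = 5.86 V.

V_out ≈ 5.86 V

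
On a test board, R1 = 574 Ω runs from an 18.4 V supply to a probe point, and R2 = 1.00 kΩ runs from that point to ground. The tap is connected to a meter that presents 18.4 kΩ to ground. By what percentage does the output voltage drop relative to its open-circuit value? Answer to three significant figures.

The divider's output (Thévenin) resistance is R1‖R2 = 364.7 Ω.
Fractional drop under load = R_th/(R_th + R_L) = 364.7 / (364.7 + 18400) = 0.01943.
So the output falls by 1.94 %.

1.94 %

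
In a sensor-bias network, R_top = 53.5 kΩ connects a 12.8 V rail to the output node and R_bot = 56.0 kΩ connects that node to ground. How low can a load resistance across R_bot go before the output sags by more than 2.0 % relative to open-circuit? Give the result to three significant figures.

Output resistance R_th = R_top‖R_bot = (53.5 × 56.0)/109.5 = 27.36 kΩ.
The fractional drop is R_th/(R_th + R_L); requiring this ≤ 0.0200 gives R_L ≥ R_th(1/0.0200 − 1) = 27.36 × 49.00 = 1.34 MΩ.

R_L(min) ≈ 1.34 MΩ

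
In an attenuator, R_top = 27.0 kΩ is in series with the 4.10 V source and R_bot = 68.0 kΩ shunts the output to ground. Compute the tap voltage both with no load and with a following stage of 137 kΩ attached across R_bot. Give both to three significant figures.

Open-circuit: V = 4.10 × 68.0/(27.0 + 68.0) = 2.93 V.
With the load, R_bot becomes R_bot‖R_L = 45.44 kΩ, so V = 4.10 × 45.44/72.44 = 2.57 V.

Unloaded: 2.93 V; loaded: 2.57 V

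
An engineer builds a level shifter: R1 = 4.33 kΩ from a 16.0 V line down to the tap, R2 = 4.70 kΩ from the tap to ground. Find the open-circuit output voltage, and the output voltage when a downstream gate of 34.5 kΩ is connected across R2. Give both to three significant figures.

Unloaded: 8.33 V; loaded: 7.82 V

Open-circuit: V = 16.0 × 4.70/(4.33 + 4.70) = 8.33 V.
With the load, R2 becomes R2‖R_L = 4.136 kΩ, so V = 16.0 × 4.136/8.466 = 7.82 V.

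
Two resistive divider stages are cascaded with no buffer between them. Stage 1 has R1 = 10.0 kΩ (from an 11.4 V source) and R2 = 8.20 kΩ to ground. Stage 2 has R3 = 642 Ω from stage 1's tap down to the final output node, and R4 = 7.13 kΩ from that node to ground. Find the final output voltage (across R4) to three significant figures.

Stage 2 presents R3+R4 = 7772 Ω as a load on stage 1's tap.
Stage 1's lower leg becomes R2‖(R3+R4) = 3990 Ω, so V_mid = 11.4 × 3990/13990 = 3.251 V.
Stage 2 is itself unloaded: V_out = V_mid × R4/(R3+R4) = 3.251 × 7130/7772 = 2.98 V.

V_out ≈ 2.98 V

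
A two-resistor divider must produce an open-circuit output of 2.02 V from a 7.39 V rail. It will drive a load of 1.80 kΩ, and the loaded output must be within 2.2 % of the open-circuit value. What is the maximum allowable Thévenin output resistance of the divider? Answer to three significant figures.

R_th ≤ 40.5 Ω

Loading drop = R_th/(R_th + R_L) ≤ 0.0220, so R_th ≤ R_L · ε/(1−ε) = 1.80 kΩ × 0.0220/0.9780 = 40.5 Ω.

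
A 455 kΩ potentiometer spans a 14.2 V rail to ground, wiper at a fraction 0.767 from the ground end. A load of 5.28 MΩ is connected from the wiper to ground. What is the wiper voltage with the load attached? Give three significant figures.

V ≈ 10.7 V

The wiper splits the pot into (1−α)R = 106.0 kΩ above and αR = 349.0 kΩ below.
Lower section ‖ load = 327.3 kΩ.
V_wiper = 14.2 × 327.3/(106.0 + 327.3) = 10.7 V.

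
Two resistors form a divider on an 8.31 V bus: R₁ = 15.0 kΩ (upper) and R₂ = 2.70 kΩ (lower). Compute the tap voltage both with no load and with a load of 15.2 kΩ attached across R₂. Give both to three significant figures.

Unloaded: 1.27 V; loaded: 1.10 V

Open-circuit: V = 8.31 × 2.70/(15.0 + 2.70) = 1.27 V.
With the load, R₂ becomes R₂‖R_L = 2.293 kΩ, so V = 8.31 × 2.293/17.29 = 1.10 V.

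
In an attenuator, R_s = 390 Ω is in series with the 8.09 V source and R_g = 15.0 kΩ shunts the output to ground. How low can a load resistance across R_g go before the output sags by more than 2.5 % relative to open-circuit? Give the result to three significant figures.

Output resistance R_th = R_s‖R_g = (390 × 15000)/15390 = 380.1 Ω.
The fractional drop is R_th/(R_th + R_L); requiring this ≤ 0.0250 gives R_L ≥ R_th(1/0.0250 − 1) = 380.1 × 39.00 = 14.8 kΩ.

R_L(min) ≈ 14.8 kΩ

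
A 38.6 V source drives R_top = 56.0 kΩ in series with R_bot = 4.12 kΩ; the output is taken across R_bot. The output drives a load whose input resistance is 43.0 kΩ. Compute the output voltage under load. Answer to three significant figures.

The load sits in parallel with R_bot: R_bot‖R_L = (4.12 × 43.0) / (4.12 + 43.0) = 3.760 kΩ.
V_out = 38.6 × 3.760 / (56.0 + 3.760) = 38.6 × 3.760/59.76 = 2.43 V.

V_out ≈ 2.43 V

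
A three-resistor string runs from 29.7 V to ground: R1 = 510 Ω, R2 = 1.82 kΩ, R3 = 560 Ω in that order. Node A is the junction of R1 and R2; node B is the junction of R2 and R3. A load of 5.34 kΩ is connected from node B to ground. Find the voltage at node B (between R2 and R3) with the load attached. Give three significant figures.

V ≈ 5.31 V

At node B, R3 is in parallel with the load: R3‖R_L = 506.8 Ω.
Below node A the resistance is R2 + (R3‖R_L) = 2327 Ω, so V_A = 29.7 × 2327/2837 = 24.36 V.
Then V_B = V_A × (R3‖R_L)/(R2 + R3‖R_L) = 24.36 × 506.8/2327 = 5.31 V.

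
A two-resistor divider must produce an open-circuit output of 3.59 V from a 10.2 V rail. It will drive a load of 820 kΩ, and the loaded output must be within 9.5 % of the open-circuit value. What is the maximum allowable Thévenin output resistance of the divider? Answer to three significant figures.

Loading drop = R_th/(R_th + R_L) ≤ 0.0950, so R_th ≤ R_L · ε/(1−ε) = 820 kΩ × 0.0950/0.9050 = 86.1 kΩ.
(Any R1, R2 with R2/(R1+R2) = 0.352 and R1‖R2 ≤ 86.1 kΩ will meet the spec.)

R_th ≤ 86.1 kΩ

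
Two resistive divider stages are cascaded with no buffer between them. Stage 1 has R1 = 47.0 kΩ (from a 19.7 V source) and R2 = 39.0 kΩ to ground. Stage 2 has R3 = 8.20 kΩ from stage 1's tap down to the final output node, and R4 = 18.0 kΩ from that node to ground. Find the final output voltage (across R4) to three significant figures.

V_out ≈ 3.38 V

Stage 2 presents R3+R4 = 26.20 kΩ as a load on stage 1's tap.
Stage 1's lower leg becomes R2‖(R3+R4) = 15.67 kΩ, so V_mid = 19.7 × 15.67/62.67 = 4.926 V.
Stage 2 is itself unloaded: V_out = V_mid × R4/(R3+R4) = 4.926 × 18.0/26.20 = 3.38 V.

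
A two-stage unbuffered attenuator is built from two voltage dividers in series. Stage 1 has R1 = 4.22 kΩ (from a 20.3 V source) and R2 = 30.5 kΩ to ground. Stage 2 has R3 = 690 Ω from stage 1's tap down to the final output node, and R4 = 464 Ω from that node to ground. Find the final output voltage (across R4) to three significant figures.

Stage 2 presents R3+R4 = 1154 Ω as a load on stage 1's tap.
Stage 1's lower leg becomes R2‖(R3+R4) = 1112 Ω, so V_mid = 20.3 × 1112/5332 = 4.233 V.
Stage 2 is itself unloaded: V_out = V_mid × R4/(R3+R4) = 4.233 × 464/1154 = 1.70 V.

V_out ≈ 1.70 V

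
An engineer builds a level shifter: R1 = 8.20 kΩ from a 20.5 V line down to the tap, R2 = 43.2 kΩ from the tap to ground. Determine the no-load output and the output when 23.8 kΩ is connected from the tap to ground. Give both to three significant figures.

Unloaded: 17.2 V; loaded: 13.4 V

Open-circuit: V = 20.5 × 43.2/(8.20 + 43.2) = 17.2 V.
With the load, R2 becomes R2‖R_L = 15.35 kΩ, so V = 20.5 × 15.35/23.55 = 13.4 V.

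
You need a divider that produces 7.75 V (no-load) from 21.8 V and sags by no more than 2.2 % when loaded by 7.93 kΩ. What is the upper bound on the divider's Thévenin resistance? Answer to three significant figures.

R_th ≤ 178 Ω

Loading drop = R_th/(R_th + R_L) ≤ 0.0220, so R_th ≤ R_L · ε/(1−ε) = 7.93 kΩ × 0.0220/0.9780 = 178 Ω.
(Any R1, R2 with R2/(R1+R2) = 0.356 and R1‖R2 ≤ 178 Ω will meet the spec.)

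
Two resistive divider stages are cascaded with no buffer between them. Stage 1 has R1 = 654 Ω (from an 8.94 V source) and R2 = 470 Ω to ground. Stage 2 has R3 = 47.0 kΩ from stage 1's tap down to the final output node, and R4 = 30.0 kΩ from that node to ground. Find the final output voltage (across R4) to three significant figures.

Stage 2 presents R3+R4 = 77000 Ω as a load on stage 1's tap.
Stage 1's lower leg becomes R2‖(R3+R4) = 467.1 Ω, so V_mid = 8.94 × 467.1/1121 = 3.725 V.
Stage 2 is itself unloaded: V_out = V_mid × R4/(R3+R4) = 3.725 × 30000/77000 = 1.45 V.

V_out ≈ 1.45 V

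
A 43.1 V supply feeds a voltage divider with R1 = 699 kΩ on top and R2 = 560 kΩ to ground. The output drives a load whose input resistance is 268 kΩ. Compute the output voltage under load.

V_out ≈ 8.87 V

The load sits in parallel with R2: R2‖R_L = (560 × 268) / (560 + 268) = 181.3 kΩ.
V_out = 43.1 × 181.3 / (699 + 181.3) = 43.1 × 181.3/880.3 = 8.87 V.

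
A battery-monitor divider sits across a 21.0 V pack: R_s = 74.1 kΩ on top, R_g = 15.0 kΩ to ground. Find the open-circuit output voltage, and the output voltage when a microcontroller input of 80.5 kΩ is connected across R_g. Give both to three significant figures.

Open-circuit: V = 21.0 × 15.0/(74.1 + 15.0) = 3.54 V.
With the load, R_g becomes R_g‖R_L = 12.64 kΩ, so V = 21.0 × 12.64/86.74 = 3.06 V.

Unloaded: 3.54 V; loaded: 3.06 V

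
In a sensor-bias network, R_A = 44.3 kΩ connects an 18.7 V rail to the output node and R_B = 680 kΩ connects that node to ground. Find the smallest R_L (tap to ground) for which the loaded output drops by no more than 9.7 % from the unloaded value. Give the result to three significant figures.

Output resistance R_th = R_A‖R_B = (44.3 × 680)/724.3 = 41.59 kΩ.
The fractional drop is R_th/(R_th + R_L); requiring this ≤ 0.0970 gives R_L ≥ R_th(1/0.0970 − 1) = 41.59 × 9.309 = 387 kΩ.

R_L(min) ≈ 387 kΩ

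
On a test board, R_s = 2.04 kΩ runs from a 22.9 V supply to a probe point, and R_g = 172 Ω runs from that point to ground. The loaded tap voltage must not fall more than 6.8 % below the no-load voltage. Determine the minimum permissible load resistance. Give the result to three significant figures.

R_L(min) ≈ 2.17 kΩ

Output resistance R_th = R_s‖R_g = (2040 × 172)/2212 = 158.6 Ω.
The fractional drop is R_th/(R_th + R_L); requiring this ≤ 0.0680 gives R_L ≥ R_th(1/0.0680 − 1) = 158.6 × 13.71 = 2.17 kΩ.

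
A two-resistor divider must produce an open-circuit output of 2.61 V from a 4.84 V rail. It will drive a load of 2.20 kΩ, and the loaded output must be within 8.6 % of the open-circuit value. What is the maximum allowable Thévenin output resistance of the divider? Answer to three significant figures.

R_th ≤ 207 Ω

Loading drop = R_th/(R_th + R_L) ≤ 0.0860, so R_th ≤ R_L · ε/(1−ε) = 2.20 kΩ × 0.0860/0.9140 = 207 Ω.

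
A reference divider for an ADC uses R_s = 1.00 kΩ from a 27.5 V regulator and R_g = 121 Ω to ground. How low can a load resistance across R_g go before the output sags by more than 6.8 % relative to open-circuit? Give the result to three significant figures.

R_L(min) ≈ 1.48 kΩ

Output resistance R_th = R_s‖R_g = (1000 × 121)/1121 = 107.9 Ω.
The fractional drop is R_th/(R_th + R_L); requiring this ≤ 0.0680 gives R_L ≥ R_th(1/0.0680 − 1) = 107.9 × 13.71 = 1.48 kΩ.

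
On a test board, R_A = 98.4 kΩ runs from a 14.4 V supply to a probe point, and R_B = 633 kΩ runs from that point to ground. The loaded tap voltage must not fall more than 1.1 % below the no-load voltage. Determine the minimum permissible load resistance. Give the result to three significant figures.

Output resistance R_th = R_A‖R_B = (98.4 × 633)/731.4 = 85.16 kΩ.
The fractional drop is R_th/(R_th + R_L); requiring this ≤ 0.0110 gives R_L ≥ R_th(1/0.0110 − 1) = 85.16 × 89.91 = 7.66 MΩ.

R_L(min) ≈ 7.66 MΩ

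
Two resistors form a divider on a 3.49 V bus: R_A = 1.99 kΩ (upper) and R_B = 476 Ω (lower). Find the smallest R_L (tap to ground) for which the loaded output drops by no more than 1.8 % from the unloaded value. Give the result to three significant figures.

Output resistance R_th = R_A‖R_B = (1990 × 476)/2466 = 384.1 Ω.
The fractional drop is R_th/(R_th + R_L); requiring this ≤ 0.0180 gives R_L ≥ R_th(1/0.0180 − 1) = 384.1 × 54.56 = 21.0 kΩ.

R_L(min) ≈ 21.0 kΩ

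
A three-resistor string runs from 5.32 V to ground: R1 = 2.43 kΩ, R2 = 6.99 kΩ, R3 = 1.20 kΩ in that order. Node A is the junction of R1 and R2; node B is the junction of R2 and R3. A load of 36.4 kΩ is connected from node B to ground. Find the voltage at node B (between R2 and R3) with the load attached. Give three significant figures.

At node B, R3 is in parallel with the load: R3‖R_L = 1.162 kΩ.
Below node A the resistance is R2 + (R3‖R_L) = 8.152 kΩ, so V_A = 5.32 × 8.152/10.58 = 4.098 V.
Then V_B = V_A × (R3‖R_L)/(R2 + R3‖R_L) = 4.098 × 1.162/8.152 = 0.584 V.

V ≈ 0.584 V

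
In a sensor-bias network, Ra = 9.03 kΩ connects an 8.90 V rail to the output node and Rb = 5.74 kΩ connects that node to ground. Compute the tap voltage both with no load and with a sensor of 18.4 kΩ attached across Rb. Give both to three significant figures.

Open-circuit: V = 8.90 × 5.74/(9.03 + 5.74) = 3.46 V.
With the load, Rb becomes Rb‖R_L = 4.375 kΩ, so V = 8.90 × 4.375/13.41 = 2.90 V.

Unloaded: 3.46 V; loaded: 2.90 V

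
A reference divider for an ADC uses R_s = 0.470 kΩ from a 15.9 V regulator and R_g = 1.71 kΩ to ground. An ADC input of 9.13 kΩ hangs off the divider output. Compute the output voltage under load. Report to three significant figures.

The load sits in parallel with R_g: R_g‖R_L = (1710 × 9130) / (1710 + 9130) = 1440 Ω.
V_out = 15.9 × 1440 / (470 + 1440) = 15.9 × 1440/1910 = 12.0 V.

V_out ≈ 12.0 V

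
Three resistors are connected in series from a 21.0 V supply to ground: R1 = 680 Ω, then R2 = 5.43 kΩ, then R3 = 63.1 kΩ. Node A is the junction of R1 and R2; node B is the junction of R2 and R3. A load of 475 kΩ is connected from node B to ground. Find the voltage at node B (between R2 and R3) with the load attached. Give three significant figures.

At node B, R3 is in parallel with the load: R3‖R_L = 55700 Ω.
Below node A the resistance is R2 + (R3‖R_L) = 61130 Ω, so V_A = 21.0 × 61130/61810 = 20.77 V.
Then V_B = V_A × (R3‖R_L)/(R2 + R3‖R_L) = 20.77 × 55700/61130 = 18.9 V.

V ≈ 18.9 V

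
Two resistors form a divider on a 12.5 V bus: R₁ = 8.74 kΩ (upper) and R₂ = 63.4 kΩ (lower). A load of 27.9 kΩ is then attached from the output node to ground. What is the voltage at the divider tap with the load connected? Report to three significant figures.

The load sits in parallel with R₂: R₂‖R_L = (63.4 × 27.9) / (63.4 + 27.9) = 19.37 kΩ.
V_out = 12.5 × 19.37 / (8.74 + 19.37) = 12.5 × 19.37/28.11 = 8.61 V.

V_out ≈ 8.61 V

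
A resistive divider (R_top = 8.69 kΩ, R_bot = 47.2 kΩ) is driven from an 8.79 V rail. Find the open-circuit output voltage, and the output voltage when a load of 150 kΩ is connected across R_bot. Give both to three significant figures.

Unloaded: 7.42 V; loaded: 7.08 V

Open-circuit: V = 8.79 × 47.2/(8.69 + 47.2) = 7.42 V.
With the load, R_bot becomes R_bot‖R_L = 35.90 kΩ, so V = 8.79 × 35.90/44.59 = 7.08 V.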